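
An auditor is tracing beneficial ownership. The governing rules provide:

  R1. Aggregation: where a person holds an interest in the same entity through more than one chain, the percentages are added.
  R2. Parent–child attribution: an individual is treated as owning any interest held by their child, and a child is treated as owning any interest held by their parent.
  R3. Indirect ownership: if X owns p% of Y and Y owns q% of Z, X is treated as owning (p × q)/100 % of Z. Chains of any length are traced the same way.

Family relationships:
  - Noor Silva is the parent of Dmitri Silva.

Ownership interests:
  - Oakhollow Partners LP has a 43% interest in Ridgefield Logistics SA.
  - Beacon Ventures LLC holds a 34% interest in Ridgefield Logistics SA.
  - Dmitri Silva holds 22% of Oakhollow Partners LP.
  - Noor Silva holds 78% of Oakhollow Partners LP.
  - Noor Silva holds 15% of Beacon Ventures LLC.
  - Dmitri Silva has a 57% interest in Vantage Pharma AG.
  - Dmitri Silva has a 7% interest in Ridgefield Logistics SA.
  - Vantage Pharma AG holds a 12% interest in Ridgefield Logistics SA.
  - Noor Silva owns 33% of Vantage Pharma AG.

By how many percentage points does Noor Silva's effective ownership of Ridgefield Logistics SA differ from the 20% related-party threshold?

By parent–child attribution (R2), Noor Silva is treated as also owning Dmitri Silva's interest in Vantage Pharma AG, giving 33% + 57% = 90%.
By parent–child attribution (R2), Noor Silva is treated as also owning Dmitri Silva's interest in Oakhollow Partners LP, giving 78% + 22% = 100%.
By parent–child attribution (R2), Noor Silva is treated as owning Dmitri Silva's 7% interest in Ridgefield Logistics SA.
Chain via Vantage Pharma AG (R3): 90% × 12% = 10.8% of Ridgefield Logistics SA.
Chain via Beacon Ventures LLC (R3): 15% × 34% = 5.1% of Ridgefield Logistics SA.
Chain via Oakhollow Partners LP (R3): 100% × 43% = 43% of Ridgefield Logistics SA.
Direct interest in Ridgefield Logistics SA: 7%.
Aggregating (R1): 10.8% + 5.1% + 43% + 7% = 65.9%.
65.9% exceeds the 20% threshold by 45.9 percentage points.

45.9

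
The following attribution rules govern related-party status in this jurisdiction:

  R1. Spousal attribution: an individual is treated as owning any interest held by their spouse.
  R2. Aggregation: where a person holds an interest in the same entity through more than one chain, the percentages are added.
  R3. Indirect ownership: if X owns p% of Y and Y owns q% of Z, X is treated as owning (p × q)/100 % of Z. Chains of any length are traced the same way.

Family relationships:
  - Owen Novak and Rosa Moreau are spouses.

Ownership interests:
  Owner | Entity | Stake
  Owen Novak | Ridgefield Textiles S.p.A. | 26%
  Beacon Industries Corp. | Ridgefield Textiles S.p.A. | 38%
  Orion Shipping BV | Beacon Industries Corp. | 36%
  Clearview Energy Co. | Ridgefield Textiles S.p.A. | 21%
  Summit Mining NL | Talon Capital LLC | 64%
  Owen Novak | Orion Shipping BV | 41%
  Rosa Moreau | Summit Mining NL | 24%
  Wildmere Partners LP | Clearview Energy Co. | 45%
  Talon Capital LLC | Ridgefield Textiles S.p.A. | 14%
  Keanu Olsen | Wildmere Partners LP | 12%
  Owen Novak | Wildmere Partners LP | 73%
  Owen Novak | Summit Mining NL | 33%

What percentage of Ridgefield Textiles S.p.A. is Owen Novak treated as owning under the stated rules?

43.6145%

By spousal attribution (R1), Owen Novak is treated as also owning Rosa Moreau's interest in Summit Mining NL, giving 33% + 24% = 57%.
Chain via Wildmere Partners LP → Clearview Energy Co. (R3): 73% × 45% × 21% = 6.8985% of Ridgefield Textiles S.p.A.
Chain via Summit Mining NL → Talon Capital LLC (R3): 57% × 64% × 14% = 5.1072% of Ridgefield Textiles S.p.A.
Chain via Orion Shipping BV → Beacon Industries Corp. (R3): 41% × 36% × 38% = 5.6088% of Ridgefield Textiles S.p.A.
Direct interest in Ridgefield Textiles S.p.A: 26%.
Aggregating (R2): 6.8985% + 5.1072% + 5.6088% + 26% = 43.6145%.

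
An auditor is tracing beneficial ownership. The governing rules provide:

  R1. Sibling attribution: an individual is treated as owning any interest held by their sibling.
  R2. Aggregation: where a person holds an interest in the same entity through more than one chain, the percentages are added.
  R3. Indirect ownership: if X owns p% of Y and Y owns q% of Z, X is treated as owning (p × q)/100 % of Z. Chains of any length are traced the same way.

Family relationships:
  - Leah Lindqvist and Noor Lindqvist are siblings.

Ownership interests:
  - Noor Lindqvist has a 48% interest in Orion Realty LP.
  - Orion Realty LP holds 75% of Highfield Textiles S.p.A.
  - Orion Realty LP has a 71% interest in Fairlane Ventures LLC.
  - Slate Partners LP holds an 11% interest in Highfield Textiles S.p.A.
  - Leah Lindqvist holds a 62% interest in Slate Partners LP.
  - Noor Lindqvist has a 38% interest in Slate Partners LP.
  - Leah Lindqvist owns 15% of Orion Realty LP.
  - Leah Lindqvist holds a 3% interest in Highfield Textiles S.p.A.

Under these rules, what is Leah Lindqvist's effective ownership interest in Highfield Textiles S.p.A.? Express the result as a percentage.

By sibling attribution (R1), Leah Lindqvist is treated as also owning Noor Lindqvist's interest in Orion Realty LP, giving 15% + 48% = 63%.
By sibling attribution (R1), Leah Lindqvist is treated as also owning Noor Lindqvist's interest in Slate Partners LP, giving 62% + 38% = 100%.
Chain via Orion Realty LP (R3): 63% × 75% = 47.25% of Highfield Textiles S.p.A.
Chain via Slate Partners LP (R3): 100% × 11% = 11% of Highfield Textiles S.p.A.
Direct interest in Highfield Textiles S.p.A: 3%.
Aggregating (R2): 47.25% + 11% + 3% = 61.25%.

61.25%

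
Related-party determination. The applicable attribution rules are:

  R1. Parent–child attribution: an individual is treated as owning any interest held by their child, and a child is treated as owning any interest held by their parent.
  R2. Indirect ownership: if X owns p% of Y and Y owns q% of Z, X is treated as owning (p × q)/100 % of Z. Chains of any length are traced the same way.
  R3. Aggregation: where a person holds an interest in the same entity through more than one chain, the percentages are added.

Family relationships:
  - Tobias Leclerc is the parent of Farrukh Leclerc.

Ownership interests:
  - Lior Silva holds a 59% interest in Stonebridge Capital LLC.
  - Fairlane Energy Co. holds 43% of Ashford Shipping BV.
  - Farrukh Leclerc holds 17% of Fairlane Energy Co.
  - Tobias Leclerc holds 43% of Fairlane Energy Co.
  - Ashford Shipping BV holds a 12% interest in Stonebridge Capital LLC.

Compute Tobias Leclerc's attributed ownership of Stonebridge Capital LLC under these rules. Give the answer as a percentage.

By parent–child attribution (R1), Tobias Leclerc is treated as also owning Farrukh Leclerc's interest in Fairlane Energy Co, giving 43% + 17% = 60%.
Chain via Fairlane Energy Co. → Ashford Shipping BV (R2): 60% × 43% × 12% = 3.096% of Stonebridge Capital LLC.

3.096%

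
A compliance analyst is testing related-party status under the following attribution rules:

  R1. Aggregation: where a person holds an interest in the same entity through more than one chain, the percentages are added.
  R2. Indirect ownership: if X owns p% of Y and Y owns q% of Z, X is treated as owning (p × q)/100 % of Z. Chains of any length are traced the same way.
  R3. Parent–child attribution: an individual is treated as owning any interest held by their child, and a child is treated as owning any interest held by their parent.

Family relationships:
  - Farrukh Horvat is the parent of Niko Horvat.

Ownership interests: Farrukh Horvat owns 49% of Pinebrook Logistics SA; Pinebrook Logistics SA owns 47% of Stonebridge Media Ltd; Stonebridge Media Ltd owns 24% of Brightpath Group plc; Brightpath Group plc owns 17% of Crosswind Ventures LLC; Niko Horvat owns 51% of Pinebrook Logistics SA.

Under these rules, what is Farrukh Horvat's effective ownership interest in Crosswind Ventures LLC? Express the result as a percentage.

1.9176%

By parent–child attribution (R3), Farrukh Horvat is treated as also owning Niko Horvat's interest in Pinebrook Logistics SA, giving 49% + 51% = 100%.
Chain via Pinebrook Logistics SA → Stonebridge Media Ltd → Brightpath Group plc (R2): 100% × 47% × 24% × 17% = 1.9176% of Crosswind Ventures LLC.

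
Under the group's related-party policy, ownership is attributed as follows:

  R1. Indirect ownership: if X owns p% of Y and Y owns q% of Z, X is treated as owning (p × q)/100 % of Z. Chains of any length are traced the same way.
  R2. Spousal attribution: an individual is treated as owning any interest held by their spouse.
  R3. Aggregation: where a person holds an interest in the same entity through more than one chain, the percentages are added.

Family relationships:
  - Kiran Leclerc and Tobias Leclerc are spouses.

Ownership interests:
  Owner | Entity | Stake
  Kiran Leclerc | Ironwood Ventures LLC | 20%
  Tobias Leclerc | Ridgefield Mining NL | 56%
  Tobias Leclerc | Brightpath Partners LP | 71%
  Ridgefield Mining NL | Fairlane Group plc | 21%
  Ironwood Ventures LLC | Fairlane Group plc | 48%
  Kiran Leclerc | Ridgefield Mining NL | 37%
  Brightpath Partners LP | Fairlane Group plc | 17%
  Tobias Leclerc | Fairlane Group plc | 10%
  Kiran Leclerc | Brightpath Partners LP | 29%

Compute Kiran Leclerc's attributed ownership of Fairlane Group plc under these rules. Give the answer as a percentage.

56.13%

By spousal attribution (R2), Kiran Leclerc is treated as also owning Tobias Leclerc's interest in Brightpath Partners LP, giving 29% + 71% = 100%.
By spousal attribution (R2), Kiran Leclerc is treated as also owning Tobias Leclerc's interest in Ridgefield Mining NL, giving 37% + 56% = 93%.
By spousal attribution (R2), Kiran Leclerc is treated as owning Tobias Leclerc's 10% interest in Fairlane Group plc.
Chain via Brightpath Partners LP (R1): 100% × 17% = 17% of Fairlane Group plc.
Chain via Ironwood Ventures LLC (R1): 20% × 48% = 9.6% of Fairlane Group plc.
Chain via Ridgefield Mining NL (R1): 93% × 21% = 19.53% of Fairlane Group plc.
Direct interest in Fairlane Group plc: 10%.
Aggregating (R3): 17% + 9.6% + 19.53% + 10% = 56.13%.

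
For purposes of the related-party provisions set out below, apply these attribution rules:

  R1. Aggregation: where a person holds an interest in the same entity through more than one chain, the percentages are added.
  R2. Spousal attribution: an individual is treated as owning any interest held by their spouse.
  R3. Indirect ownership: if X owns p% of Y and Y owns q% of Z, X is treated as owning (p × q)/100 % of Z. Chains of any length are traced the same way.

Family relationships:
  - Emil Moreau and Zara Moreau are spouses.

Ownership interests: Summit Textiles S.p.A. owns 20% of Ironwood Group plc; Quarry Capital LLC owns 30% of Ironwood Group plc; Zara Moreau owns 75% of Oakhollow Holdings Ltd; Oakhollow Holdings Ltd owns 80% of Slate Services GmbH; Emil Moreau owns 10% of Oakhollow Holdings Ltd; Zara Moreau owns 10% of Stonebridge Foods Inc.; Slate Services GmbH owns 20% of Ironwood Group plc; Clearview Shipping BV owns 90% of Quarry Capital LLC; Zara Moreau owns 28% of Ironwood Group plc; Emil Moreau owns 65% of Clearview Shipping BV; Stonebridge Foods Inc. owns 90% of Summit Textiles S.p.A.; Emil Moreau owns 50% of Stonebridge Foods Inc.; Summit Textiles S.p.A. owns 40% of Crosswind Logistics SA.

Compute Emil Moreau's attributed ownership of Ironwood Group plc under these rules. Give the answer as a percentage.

By spousal attribution (R2), Emil Moreau is treated as also owning Zara Moreau's interest in Stonebridge Foods Inc, giving 50% + 10% = 60%.
By spousal attribution (R2), Emil Moreau is treated as also owning Zara Moreau's interest in Oakhollow Holdings Ltd, giving 10% + 75% = 85%.
By spousal attribution (R2), Emil Moreau is treated as owning Zara Moreau's 28% interest in Ironwood Group plc.
Chain via Stonebridge Foods Inc. → Summit Textiles S.p.A. (R3): 60% × 90% × 20% = 10.8% of Ironwood Group plc.
Chain via Oakhollow Holdings Ltd → Slate Services GmbH (R3): 85% × 80% × 20% = 13.6% of Ironwood Group plc.
Chain via Clearview Shipping BV → Quarry Capital LLC (R3): 65% × 90% × 30% = 17.55% of Ironwood Group plc.
Direct interest in Ironwood Group plc: 28%.
Aggregating (R1): 10.8% + 13.6% + 17.55% + 28% = 69.95%.

69.95%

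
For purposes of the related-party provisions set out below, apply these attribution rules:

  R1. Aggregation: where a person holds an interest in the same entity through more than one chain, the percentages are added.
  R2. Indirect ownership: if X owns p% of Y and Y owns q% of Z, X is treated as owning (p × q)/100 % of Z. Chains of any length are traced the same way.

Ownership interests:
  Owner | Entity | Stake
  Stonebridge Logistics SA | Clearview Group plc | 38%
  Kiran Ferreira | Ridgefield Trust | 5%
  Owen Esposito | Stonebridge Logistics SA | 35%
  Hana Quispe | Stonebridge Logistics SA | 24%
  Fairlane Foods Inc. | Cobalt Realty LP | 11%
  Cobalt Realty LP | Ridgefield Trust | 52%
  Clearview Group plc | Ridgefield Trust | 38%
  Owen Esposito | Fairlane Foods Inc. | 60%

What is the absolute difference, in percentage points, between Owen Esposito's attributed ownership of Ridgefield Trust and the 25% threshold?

16.514

Chain via Fairlane Foods Inc. → Cobalt Realty LP (R2): 60% × 11% × 52% = 3.432% of Ridgefield Trust.
Chain via Stonebridge Logistics SA → Clearview Group plc (R2): 35% × 38% × 38% = 5.054% of Ridgefield Trust.
Aggregating (R1): 3.432% + 5.054% = 8.486%.
8.486% falls short of the 25% threshold by 16.514 percentage points.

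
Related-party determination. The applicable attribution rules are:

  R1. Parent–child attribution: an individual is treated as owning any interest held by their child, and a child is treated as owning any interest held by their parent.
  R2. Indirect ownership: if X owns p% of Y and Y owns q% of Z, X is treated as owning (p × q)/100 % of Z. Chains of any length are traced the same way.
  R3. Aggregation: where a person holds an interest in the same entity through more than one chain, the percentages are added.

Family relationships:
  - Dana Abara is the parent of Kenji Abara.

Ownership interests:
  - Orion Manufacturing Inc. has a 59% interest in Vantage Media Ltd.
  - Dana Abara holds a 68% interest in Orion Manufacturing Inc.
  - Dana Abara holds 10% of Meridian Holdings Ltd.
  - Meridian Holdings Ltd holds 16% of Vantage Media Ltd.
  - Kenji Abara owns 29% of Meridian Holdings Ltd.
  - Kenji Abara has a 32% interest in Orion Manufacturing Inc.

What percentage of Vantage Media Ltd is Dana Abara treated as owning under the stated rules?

By parent–child attribution (R1), Dana Abara is treated as also owning Kenji Abara's interest in Orion Manufacturing Inc, giving 68% + 32% = 100%.
By parent–child attribution (R1), Dana Abara is treated as also owning Kenji Abara's interest in Meridian Holdings Ltd, giving 10% + 29% = 39%.
Chain via Orion Manufacturing Inc. (R2): 100% × 59% = 59% of Vantage Media Ltd.
Chain via Meridian Holdings Ltd (R2): 39% × 16% = 6.24% of Vantage Media Ltd.
Aggregating (R3): 59% + 6.24% = 65.24%.

65.24%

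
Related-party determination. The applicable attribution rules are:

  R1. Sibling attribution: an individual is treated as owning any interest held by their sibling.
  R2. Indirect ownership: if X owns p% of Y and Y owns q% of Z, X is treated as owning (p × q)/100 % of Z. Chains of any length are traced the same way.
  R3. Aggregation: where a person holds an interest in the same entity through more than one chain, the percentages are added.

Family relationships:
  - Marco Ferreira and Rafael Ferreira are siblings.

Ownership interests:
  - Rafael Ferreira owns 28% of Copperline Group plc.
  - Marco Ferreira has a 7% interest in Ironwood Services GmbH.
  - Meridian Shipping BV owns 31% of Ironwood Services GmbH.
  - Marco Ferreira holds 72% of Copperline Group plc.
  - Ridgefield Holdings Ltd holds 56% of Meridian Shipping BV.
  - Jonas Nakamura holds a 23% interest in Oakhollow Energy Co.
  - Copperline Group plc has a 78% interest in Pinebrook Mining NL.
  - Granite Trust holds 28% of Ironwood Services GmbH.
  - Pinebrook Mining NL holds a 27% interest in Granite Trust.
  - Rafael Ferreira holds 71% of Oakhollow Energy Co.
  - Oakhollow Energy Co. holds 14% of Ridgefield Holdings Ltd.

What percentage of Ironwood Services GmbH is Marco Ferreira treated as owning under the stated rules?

14.622384%

By sibling attribution (R1), Marco Ferreira is treated as also owning Rafael Ferreira's interest in Copperline Group plc, giving 72% + 28% = 100%.
By sibling attribution (R1), Marco Ferreira is treated as owning Rafael Ferreira's 71% interest in Oakhollow Energy Co.
Chain via Copperline Group plc → Pinebrook Mining NL → Granite Trust (R2): 100% × 78% × 27% × 28% = 5.8968% of Ironwood Services GmbH.
Direct interest in Ironwood Services GmbH: 7%.
Chain via Oakhollow Energy Co. → Ridgefield Holdings Ltd → Meridian Shipping BV (R2): 71% × 14% × 56% × 31% = 1.725584% of Ironwood Services GmbH.
Aggregating (R3): 5.8968% + 7% + 1.725584% = 14.622384%.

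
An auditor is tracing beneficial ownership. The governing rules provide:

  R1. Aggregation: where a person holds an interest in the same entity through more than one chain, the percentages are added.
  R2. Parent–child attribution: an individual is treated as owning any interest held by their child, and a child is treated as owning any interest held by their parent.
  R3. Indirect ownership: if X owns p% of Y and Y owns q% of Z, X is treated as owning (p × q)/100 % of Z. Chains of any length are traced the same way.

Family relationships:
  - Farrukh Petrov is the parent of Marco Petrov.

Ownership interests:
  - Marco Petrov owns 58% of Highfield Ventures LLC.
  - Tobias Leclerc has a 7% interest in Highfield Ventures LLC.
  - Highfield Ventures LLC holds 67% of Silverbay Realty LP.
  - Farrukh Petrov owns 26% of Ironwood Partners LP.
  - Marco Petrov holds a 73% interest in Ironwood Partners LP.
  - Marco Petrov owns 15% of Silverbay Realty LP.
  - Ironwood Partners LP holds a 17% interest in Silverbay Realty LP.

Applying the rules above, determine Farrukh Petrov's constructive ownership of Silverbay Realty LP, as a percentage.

70.69%

By parent–child attribution (R2), Farrukh Petrov is treated as also owning Marco Petrov's interest in Ironwood Partners LP, giving 26% + 73% = 99%.
By parent–child attribution (R2), Farrukh Petrov is treated as owning Marco Petrov's 58% interest in Highfield Ventures LLC.
By parent–child attribution (R2), Farrukh Petrov is treated as owning Marco Petrov's 15% interest in Silverbay Realty LP.
Chain via Ironwood Partners LP (R3): 99% × 17% = 16.83% of Silverbay Realty LP.
Chain via Highfield Ventures LLC (R3): 58% × 67% = 38.86% of Silverbay Realty LP.
Direct interest in Silverbay Realty LP: 15%.
Aggregating (R1): 16.83% + 38.86% + 15% = 70.69%.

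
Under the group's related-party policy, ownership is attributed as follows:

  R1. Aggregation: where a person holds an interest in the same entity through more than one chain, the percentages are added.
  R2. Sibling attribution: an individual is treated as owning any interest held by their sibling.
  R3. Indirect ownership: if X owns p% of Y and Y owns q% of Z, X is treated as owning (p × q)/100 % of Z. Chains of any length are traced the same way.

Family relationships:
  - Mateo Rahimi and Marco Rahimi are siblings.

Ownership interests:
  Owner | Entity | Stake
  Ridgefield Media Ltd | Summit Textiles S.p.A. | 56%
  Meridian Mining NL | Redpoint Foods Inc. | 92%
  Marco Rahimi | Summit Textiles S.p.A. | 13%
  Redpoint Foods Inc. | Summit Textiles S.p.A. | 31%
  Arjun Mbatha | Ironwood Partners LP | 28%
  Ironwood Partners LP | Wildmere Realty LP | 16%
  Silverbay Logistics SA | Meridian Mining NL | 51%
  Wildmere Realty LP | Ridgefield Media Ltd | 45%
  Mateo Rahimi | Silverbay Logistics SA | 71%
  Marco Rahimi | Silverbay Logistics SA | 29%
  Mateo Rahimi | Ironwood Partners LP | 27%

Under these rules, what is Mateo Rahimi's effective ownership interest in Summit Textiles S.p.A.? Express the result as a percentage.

28.63384%

By sibling attribution (R2), Mateo Rahimi is treated as also owning Marco Rahimi's interest in Silverbay Logistics SA, giving 71% + 29% = 100%.
By sibling attribution (R2), Mateo Rahimi is treated as owning Marco Rahimi's 13% interest in Summit Textiles S.p.A.
Chain via Silverbay Logistics SA → Meridian Mining NL → Redpoint Foods Inc. (R3): 100% × 51% × 92% × 31% = 14.5452% of Summit Textiles S.p.A.
Chain via Ironwood Partners LP → Wildmere Realty LP → Ridgefield Media Ltd (R3): 27% × 16% × 45% × 56% = 1.08864% of Summit Textiles S.p.A.
Direct interest in Summit Textiles S.p.A: 13%.
Aggregating (R1): 14.5452% + 1.08864% + 13% = 28.63384%.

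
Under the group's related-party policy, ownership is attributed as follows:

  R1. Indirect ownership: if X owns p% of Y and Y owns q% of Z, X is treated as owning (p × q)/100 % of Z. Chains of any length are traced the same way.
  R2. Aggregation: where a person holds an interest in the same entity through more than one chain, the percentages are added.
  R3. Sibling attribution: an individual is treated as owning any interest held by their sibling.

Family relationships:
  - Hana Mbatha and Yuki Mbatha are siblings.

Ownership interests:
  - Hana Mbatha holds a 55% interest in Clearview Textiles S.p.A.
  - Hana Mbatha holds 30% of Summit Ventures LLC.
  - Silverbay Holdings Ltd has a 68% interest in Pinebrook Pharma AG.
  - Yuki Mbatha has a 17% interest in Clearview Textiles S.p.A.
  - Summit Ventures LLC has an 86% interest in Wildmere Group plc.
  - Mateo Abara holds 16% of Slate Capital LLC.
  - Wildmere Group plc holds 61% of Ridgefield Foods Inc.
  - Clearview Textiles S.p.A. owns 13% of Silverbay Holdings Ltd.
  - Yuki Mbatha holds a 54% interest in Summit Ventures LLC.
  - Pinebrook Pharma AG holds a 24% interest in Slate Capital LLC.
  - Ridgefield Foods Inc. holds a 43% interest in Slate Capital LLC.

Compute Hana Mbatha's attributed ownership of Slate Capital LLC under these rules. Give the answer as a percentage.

20.476104%

By sibling attribution (R3), Hana Mbatha is treated as also owning Yuki Mbatha's interest in Clearview Textiles S.p.A, giving 55% + 17% = 72%.
By sibling attribution (R3), Hana Mbatha is treated as also owning Yuki Mbatha's interest in Summit Ventures LLC, giving 30% + 54% = 84%.
Chain via Clearview Textiles S.p.A. → Silverbay Holdings Ltd → Pinebrook Pharma AG (R1): 72% × 13% × 68% × 24% = 1.527552% of Slate Capital LLC.
Chain via Summit Ventures LLC → Wildmere Group plc → Ridgefield Foods Inc. (R1): 84% × 86% × 61% × 43% = 18.948552% of Slate Capital LLC.
Aggregating (R2): 1.527552% + 18.948552% = 20.476104%.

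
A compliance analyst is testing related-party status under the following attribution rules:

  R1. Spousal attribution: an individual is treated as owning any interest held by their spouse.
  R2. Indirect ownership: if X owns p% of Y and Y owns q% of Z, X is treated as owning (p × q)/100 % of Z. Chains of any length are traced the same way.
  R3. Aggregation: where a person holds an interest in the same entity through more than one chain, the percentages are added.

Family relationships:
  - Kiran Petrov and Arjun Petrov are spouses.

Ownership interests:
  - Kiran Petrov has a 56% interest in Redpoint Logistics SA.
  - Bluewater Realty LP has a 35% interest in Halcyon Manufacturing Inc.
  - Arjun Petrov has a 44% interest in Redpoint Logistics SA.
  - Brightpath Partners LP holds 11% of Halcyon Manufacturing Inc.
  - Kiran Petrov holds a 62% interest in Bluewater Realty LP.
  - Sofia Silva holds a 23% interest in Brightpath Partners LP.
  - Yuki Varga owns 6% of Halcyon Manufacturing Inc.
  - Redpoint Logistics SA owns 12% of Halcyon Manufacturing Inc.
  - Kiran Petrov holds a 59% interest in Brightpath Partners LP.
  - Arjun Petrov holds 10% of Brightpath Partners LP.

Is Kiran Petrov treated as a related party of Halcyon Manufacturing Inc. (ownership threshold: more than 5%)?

Yes

By spousal attribution (R1), Kiran Petrov is treated as also owning Arjun Petrov's interest in Brightpath Partners LP, giving 59% + 10% = 69%.
By spousal attribution (R1), Kiran Petrov is treated as also owning Arjun Petrov's interest in Redpoint Logistics SA, giving 56% + 44% = 100%.
Chain via Brightpath Partners LP (R2): 69% × 11% = 7.59% of Halcyon Manufacturing Inc.
Chain via Bluewater Realty LP (R2): 62% × 35% = 21.7% of Halcyon Manufacturing Inc.
Chain via Redpoint Logistics SA (R2): 100% × 12% = 12% of Halcyon Manufacturing Inc.
Aggregating (R3): 7.59% + 21.7% + 12% = 41.29%.
41.29% exceeds the 5% threshold, so Kiran is a related party to Halcyon Manufacturing Inc.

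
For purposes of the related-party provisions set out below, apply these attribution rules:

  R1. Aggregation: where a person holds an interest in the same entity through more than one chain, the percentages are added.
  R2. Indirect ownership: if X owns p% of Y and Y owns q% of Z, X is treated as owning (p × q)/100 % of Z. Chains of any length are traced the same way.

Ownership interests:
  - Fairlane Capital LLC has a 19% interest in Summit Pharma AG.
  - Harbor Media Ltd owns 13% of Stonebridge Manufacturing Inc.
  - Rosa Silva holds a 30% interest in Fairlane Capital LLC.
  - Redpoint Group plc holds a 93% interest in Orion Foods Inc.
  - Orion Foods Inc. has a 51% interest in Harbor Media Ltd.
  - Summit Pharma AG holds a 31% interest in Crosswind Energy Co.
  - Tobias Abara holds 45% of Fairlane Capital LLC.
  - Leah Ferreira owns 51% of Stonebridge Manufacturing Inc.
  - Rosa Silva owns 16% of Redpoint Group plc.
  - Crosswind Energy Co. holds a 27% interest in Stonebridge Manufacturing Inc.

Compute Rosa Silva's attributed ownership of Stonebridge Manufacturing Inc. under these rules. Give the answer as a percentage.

1.463634%

Chain via Fairlane Capital LLC → Summit Pharma AG → Crosswind Energy Co. (R2): 30% × 19% × 31% × 27% = 0.47709% of Stonebridge Manufacturing Inc.
Chain via Redpoint Group plc → Orion Foods Inc. → Harbor Media Ltd (R2): 16% × 93% × 51% × 13% = 0.986544% of Stonebridge Manufacturing Inc.
Aggregating (R1): 0.47709% + 0.986544% = 1.463634%.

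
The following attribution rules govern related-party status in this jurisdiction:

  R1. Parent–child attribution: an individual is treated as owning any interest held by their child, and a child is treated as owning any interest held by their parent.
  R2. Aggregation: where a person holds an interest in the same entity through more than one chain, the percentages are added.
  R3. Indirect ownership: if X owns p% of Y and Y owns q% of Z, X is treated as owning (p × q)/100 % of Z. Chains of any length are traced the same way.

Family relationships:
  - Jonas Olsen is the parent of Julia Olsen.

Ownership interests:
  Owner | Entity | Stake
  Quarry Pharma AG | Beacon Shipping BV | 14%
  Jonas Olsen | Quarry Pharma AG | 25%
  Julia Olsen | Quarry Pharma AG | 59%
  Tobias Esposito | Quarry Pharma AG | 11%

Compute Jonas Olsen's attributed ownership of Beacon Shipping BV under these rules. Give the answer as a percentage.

11.76%

By parent–child attribution (R1), Jonas Olsen is treated as also owning Julia Olsen's interest in Quarry Pharma AG, giving 25% + 59% = 84%.
Chain via Quarry Pharma AG (R3): 84% × 14% = 11.76% of Beacon Shipping BV.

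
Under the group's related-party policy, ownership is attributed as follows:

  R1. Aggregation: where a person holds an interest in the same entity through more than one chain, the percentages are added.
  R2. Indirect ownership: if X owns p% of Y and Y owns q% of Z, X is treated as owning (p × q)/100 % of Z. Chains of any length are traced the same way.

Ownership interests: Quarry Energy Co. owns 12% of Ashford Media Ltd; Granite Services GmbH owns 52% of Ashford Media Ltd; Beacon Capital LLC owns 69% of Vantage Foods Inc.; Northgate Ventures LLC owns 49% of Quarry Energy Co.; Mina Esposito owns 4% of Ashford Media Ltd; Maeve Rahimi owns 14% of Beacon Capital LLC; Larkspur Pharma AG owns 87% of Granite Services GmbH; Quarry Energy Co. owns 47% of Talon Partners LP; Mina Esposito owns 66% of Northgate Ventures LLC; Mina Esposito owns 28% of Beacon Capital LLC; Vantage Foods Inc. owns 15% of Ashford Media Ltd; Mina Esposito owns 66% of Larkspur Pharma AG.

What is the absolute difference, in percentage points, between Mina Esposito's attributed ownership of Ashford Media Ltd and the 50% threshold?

Chain via Larkspur Pharma AG → Granite Services GmbH (R2): 66% × 87% × 52% = 29.8584% of Ashford Media Ltd.
Chain via Beacon Capital LLC → Vantage Foods Inc. (R2): 28% × 69% × 15% = 2.898% of Ashford Media Ltd.
Chain via Northgate Ventures LLC → Quarry Energy Co. (R2): 66% × 49% × 12% = 3.8808% of Ashford Media Ltd.
Direct interest in Ashford Media Ltd: 4%.
Aggregating (R1): 29.8584% + 2.898% + 3.8808% + 4% = 40.6372%.
40.6372% falls short of the 50% threshold by 9.3628 percentage points.

9.3628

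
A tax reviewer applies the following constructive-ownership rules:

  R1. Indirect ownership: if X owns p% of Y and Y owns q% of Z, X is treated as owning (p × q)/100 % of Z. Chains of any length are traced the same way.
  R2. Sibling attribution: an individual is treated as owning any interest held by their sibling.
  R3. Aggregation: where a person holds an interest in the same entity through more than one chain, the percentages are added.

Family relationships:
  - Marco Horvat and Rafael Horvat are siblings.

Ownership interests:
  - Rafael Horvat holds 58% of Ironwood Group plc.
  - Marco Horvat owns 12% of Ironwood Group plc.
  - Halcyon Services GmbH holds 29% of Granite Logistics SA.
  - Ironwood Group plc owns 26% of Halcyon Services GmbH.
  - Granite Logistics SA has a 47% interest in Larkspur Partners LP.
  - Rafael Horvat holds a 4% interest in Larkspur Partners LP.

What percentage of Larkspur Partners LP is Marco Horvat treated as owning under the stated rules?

By sibling attribution (R2), Marco Horvat is treated as also owning Rafael Horvat's interest in Ironwood Group plc, giving 12% + 58% = 70%.
By sibling attribution (R2), Marco Horvat is treated as owning Rafael Horvat's 4% interest in Larkspur Partners LP.
Chain via Ironwood Group plc → Halcyon Services GmbH → Granite Logistics SA (R1): 70% × 26% × 29% × 47% = 2.48066% of Larkspur Partners LP.
Direct interest in Larkspur Partners LP: 4%.
Aggregating (R3): 2.48066% + 4% = 6.48066%.

6.48066%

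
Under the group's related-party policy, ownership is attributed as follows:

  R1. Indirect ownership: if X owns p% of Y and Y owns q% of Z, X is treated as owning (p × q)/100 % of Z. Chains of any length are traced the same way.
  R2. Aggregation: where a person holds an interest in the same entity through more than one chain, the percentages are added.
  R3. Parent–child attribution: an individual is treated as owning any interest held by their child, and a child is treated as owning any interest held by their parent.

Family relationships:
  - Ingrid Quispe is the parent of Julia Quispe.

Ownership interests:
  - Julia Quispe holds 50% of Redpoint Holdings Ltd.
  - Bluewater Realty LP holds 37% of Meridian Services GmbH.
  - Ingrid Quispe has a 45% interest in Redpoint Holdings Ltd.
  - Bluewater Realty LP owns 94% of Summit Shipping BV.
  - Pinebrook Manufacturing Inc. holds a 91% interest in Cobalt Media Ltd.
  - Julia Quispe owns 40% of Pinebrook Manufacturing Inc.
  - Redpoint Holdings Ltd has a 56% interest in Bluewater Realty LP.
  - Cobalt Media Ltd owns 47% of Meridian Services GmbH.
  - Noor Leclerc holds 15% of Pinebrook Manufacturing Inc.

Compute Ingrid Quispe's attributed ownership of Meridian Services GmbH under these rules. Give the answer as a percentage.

By parent–child attribution (R3), Ingrid Quispe is treated as also owning Julia Quispe's interest in Redpoint Holdings Ltd, giving 45% + 50% = 95%.
By parent–child attribution (R3), Ingrid Quispe is treated as owning Julia Quispe's 40% interest in Pinebrook Manufacturing Inc.
Chain via Redpoint Holdings Ltd → Bluewater Realty LP (R1): 95% × 56% × 37% = 19.684% of Meridian Services GmbH.
Chain via Pinebrook Manufacturing Inc. → Cobalt Media Ltd (R1): 40% × 91% × 47% = 17.108% of Meridian Services GmbH.
Aggregating (R2): 19.684% + 17.108% = 36.792%.

36.792%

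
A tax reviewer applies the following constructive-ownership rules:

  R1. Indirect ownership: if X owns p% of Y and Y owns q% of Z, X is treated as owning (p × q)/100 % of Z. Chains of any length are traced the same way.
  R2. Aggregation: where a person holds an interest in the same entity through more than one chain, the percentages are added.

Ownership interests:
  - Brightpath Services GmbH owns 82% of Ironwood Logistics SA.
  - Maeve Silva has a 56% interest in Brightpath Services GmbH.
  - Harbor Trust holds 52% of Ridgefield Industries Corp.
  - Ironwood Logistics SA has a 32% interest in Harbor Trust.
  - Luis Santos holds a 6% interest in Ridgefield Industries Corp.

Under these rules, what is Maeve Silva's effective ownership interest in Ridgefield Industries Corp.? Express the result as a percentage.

7.641088%

Chain via Brightpath Services GmbH → Ironwood Logistics SA → Harbor Trust (R1): 56% × 82% × 32% × 52% = 7.641088% of Ridgefield Industries Corp.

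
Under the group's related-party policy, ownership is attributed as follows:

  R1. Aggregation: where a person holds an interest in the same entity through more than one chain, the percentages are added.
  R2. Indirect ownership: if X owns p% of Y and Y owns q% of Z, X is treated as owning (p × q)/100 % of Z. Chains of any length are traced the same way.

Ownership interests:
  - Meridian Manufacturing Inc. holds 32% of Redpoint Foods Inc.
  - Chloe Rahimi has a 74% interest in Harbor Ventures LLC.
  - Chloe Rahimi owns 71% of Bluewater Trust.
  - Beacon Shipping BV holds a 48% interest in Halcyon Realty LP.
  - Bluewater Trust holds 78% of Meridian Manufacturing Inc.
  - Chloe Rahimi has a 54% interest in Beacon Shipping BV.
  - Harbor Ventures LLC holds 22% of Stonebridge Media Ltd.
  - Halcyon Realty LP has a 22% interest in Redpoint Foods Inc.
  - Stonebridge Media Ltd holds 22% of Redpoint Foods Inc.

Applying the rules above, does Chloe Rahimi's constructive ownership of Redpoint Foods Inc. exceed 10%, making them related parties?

Chain via Beacon Shipping BV → Halcyon Realty LP (R2): 54% × 48% × 22% = 5.7024% of Redpoint Foods Inc.
Chain via Harbor Ventures LLC → Stonebridge Media Ltd (R2): 74% × 22% × 22% = 3.5816% of Redpoint Foods Inc.
Chain via Bluewater Trust → Meridian Manufacturing Inc. (R2): 71% × 78% × 32% = 17.7216% of Redpoint Foods Inc.
Aggregating (R1): 5.7024% + 3.5816% + 17.7216% = 27.0056%.
27.0056% exceeds the 10% threshold, so Chloe is a related party to Redpoint Foods Inc.

Yes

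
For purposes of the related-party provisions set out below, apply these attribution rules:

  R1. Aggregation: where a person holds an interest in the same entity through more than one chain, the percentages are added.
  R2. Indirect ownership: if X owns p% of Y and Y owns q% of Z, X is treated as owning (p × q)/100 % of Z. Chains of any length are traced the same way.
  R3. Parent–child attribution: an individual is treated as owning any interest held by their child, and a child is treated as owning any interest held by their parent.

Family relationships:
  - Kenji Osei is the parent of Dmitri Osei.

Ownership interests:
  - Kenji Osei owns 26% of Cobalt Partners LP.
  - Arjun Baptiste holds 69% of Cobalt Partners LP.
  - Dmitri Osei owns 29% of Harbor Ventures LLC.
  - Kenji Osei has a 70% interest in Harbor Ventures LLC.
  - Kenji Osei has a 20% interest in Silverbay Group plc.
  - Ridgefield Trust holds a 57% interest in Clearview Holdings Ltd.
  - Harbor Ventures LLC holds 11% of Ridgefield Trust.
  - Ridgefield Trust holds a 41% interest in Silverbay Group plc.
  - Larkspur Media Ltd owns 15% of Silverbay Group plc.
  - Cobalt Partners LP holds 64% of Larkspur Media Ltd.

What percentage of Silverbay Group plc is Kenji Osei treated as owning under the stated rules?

26.9609%

By parent–child attribution (R3), Kenji Osei is treated as also owning Dmitri Osei's interest in Harbor Ventures LLC, giving 70% + 29% = 99%.
Chain via Harbor Ventures LLC → Ridgefield Trust (R2): 99% × 11% × 41% = 4.4649% of Silverbay Group plc.
Chain via Cobalt Partners LP → Larkspur Media Ltd (R2): 26% × 64% × 15% = 2.496% of Silverbay Group plc.
Direct interest in Silverbay Group plc: 20%.
Aggregating (R1): 4.4649% + 2.496% + 20% = 26.9609%.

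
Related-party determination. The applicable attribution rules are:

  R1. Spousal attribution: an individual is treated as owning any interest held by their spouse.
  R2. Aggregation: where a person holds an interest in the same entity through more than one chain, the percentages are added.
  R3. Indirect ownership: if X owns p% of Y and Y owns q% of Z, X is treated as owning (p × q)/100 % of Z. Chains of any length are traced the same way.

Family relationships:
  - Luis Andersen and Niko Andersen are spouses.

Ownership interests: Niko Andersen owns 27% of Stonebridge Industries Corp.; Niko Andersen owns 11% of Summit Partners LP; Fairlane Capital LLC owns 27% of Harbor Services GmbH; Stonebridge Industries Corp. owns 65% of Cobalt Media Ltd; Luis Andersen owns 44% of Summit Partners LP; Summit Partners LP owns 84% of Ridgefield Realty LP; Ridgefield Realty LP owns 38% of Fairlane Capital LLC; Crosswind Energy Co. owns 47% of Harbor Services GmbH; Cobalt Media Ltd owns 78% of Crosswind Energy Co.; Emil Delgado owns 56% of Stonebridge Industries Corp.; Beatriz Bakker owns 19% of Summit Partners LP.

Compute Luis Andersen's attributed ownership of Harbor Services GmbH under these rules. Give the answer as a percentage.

11.17395%

By spousal attribution (R1), Luis Andersen is treated as also owning Niko Andersen's interest in Summit Partners LP, giving 44% + 11% = 55%.
By spousal attribution (R1), Luis Andersen is treated as owning Niko Andersen's 27% interest in Stonebridge Industries Corp.
Chain via Summit Partners LP → Ridgefield Realty LP → Fairlane Capital LLC (R3): 55% × 84% × 38% × 27% = 4.74012% of Harbor Services GmbH.
Chain via Stonebridge Industries Corp. → Cobalt Media Ltd → Crosswind Energy Co. (R3): 27% × 65% × 78% × 47% = 6.43383% of Harbor Services GmbH.
Aggregating (R2): 4.74012% + 6.43383% = 11.17395%.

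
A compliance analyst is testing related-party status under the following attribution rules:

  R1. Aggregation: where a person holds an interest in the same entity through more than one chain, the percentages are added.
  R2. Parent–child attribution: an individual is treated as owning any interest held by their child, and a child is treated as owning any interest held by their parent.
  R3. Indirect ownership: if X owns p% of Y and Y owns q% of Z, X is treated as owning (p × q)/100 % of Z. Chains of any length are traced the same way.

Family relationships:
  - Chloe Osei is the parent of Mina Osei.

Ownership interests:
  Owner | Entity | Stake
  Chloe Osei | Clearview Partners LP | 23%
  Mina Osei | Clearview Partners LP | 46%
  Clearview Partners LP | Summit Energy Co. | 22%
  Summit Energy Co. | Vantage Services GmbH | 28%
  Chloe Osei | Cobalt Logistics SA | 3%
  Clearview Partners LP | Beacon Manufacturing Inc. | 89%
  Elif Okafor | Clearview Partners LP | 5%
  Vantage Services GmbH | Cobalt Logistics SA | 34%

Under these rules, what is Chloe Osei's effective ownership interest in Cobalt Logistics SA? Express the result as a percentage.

By parent–child attribution (R2), Chloe Osei is treated as also owning Mina Osei's interest in Clearview Partners LP, giving 23% + 46% = 69%.
Chain via Clearview Partners LP → Summit Energy Co. → Vantage Services GmbH (R3): 69% × 22% × 28% × 34% = 1.445136% of Cobalt Logistics SA.
Direct interest in Cobalt Logistics SA: 3%.
Aggregating (R1): 1.445136% + 3% = 4.445136%.

4.445136%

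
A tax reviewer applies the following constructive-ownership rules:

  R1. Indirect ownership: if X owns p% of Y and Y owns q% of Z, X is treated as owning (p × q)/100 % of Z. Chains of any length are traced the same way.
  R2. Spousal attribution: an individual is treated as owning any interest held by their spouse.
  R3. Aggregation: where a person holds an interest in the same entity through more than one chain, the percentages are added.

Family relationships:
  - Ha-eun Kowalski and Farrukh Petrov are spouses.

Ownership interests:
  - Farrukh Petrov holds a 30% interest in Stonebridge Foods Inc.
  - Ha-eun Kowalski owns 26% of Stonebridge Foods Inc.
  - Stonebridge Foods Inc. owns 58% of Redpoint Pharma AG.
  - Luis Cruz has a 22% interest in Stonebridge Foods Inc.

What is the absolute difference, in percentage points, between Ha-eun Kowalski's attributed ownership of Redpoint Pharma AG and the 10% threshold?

By spousal attribution (R2), Ha-eun Kowalski is treated as also owning Farrukh Petrov's interest in Stonebridge Foods Inc, giving 26% + 30% = 56%.
Chain via Stonebridge Foods Inc. (R1): 56% × 58% = 32.48% of Redpoint Pharma AG.
32.48% exceeds the 10% threshold by 22.48 percentage points.

22.48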